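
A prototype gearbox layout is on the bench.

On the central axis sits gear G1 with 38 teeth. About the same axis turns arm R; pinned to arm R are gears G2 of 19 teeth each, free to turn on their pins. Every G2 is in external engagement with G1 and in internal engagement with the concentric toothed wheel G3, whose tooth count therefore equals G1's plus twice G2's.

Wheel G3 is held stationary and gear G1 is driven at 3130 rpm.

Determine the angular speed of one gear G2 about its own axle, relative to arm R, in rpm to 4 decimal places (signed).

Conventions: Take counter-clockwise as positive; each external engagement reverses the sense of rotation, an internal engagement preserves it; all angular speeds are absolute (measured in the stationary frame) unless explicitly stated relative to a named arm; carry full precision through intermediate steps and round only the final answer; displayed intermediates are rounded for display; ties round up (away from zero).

class = planetary set [G3 = 38+2·19 = 76; Willis about the carrier]
normalise by the input: solve with ω_sun = 1, then scale by 3130 rpm
ring teeth: 38 + 2·19 = 76
38(ω_sun−ω_arm) = −76(ω_ring−ω_arm),  ω_ring = 0, ω_sun = 1
38(1−ω_arm) = −76(0−ω_arm)  ⇒  114·ω_arm = 38  ⇒  ω_arm = 1/3
sun–planet mesh: 38·(1−1/3) = −19·(ω_p−ω_arm)  ⇒  ω_p−ω_arm = -4/3
scale: ω_p−ω_arm = -4/3 × 3130 rpm = -4173.3333 rpm

-4173.3333 rpm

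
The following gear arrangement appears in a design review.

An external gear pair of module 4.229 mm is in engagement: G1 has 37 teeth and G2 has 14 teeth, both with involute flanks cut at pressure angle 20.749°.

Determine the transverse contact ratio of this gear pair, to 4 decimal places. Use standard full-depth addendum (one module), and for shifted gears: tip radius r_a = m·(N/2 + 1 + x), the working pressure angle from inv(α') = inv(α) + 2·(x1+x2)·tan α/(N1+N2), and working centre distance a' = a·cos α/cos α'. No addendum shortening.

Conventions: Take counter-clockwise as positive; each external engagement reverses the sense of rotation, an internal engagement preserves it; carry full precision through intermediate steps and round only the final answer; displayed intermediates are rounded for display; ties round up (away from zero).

topology: single-mesh involute geometry — m = 4.229, 37T/14T pair
base radii: r_b1 = 73.162190, r_b2 = 27.682991
tip radii: r_a1 = 82.465500, r_a2 = 33.832000
no profile shift: α' = α, a' = a
action lengths: √(r_a1²−r_b1²) = 38.050660, √(r_a2²−r_b2²) = 19.448811
base pitch p_b = π·m·cos α = 12.424097
CR = (38.050660 + 19.448811 − 107.839500·sin 20.74900°)/12.424097 = 1.553003
contact ratio ≈ 1.5530

1.5530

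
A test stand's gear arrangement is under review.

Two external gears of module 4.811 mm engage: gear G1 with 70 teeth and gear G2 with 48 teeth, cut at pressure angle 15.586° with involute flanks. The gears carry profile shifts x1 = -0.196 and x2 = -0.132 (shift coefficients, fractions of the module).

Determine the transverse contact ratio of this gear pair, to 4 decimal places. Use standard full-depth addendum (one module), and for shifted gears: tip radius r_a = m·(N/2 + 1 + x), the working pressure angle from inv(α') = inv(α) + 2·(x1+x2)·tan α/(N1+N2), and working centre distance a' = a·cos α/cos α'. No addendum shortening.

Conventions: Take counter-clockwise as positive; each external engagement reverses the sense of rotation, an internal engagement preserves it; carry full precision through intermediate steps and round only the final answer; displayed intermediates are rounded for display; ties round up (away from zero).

2.2108

class = single-mesh tooth geometry [involute pair 70T × 48T, m = 4.811]
base radii: r_b1 = 162.193188, r_b2 = 111.218186
tip radii: r_a1 = 172.253044, r_a2 = 119.639948
inv(α') = inv(15.586°) + 2·(-0.196-0.132)·tan α/(70+48) = 0.00536390  ⇒  α' = 14.34323°
a' = a·cos α / cos α' = 283.8490·cos 15.586°/cos 14.34323° = 282.208055
action lengths: √(r_a1²−r_b1²) = 58.004145, √(r_a2²−r_b2²) = 44.093448
base pitch p_b = π·m·cos α = 14.558427
CR = (58.004145 + 44.093448 − 282.208055·sin 14.34323°)/14.558427 = 2.210828
contact ratio ≈ 2.2108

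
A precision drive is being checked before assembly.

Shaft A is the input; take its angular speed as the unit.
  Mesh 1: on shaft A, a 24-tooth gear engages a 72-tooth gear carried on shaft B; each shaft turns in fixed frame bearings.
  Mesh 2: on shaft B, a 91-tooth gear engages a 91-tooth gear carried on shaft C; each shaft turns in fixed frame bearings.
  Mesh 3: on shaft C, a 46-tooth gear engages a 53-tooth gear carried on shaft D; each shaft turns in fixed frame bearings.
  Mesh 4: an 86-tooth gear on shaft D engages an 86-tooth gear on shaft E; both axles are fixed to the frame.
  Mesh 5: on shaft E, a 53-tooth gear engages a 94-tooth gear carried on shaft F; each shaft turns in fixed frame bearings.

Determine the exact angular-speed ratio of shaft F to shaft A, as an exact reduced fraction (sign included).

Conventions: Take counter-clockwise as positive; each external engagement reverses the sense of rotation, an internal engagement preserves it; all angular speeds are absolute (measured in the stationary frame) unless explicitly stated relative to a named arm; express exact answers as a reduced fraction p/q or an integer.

class = fixed-axis compound train [5 meshes; 5 ratios multiply, 5 sense flips]
mesh 1 [24T→72T]: running ratio 1/3, sense −
mesh 2 [91T→91T]: running ratio 1/3, sense +
mesh 3 [46T→53T]: running ratio 46/159, sense −
mesh 4 [86T→86T]: running ratio 46/159, sense +
mesh 5 [53T→94T]: running ratio 23/141, sense −
ω_out/ω_in = -23/141

-23/141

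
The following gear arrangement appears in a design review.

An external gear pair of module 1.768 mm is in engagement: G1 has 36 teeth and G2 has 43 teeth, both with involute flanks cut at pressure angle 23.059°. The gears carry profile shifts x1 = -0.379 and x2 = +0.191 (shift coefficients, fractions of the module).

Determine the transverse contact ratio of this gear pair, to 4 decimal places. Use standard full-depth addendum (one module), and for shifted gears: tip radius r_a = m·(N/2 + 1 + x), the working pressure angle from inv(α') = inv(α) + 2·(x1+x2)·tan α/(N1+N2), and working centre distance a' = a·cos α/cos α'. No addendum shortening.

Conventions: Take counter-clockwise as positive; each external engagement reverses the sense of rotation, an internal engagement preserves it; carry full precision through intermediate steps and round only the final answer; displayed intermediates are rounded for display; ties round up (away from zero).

1.6082

class = single-mesh tooth geometry [involute pair 36T × 43T, m = 1.768]
base radii: r_b1 = 29.281326, r_b2 = 34.974918
tip radii: r_a1 = 32.921928, r_a2 = 40.117688
inv(α') = inv(23.059°) + 2·(-0.379+0.191)·tan α/(36+43) = 0.02120909  ⇒  α' = 22.39750°
a' = a·cos α / cos α' = 69.8360·cos 23.059°/cos 22.39750° = 69.499068
action lengths: √(r_a1²−r_b1²) = 15.048497, √(r_a2²−r_b2²) = 19.651565
base pitch p_b = π·m·cos α = 5.110556
CR = (15.048497 + 19.651565 − 69.499068·sin 22.39750°)/5.110556 = 1.608207
contact ratio ≈ 1.6082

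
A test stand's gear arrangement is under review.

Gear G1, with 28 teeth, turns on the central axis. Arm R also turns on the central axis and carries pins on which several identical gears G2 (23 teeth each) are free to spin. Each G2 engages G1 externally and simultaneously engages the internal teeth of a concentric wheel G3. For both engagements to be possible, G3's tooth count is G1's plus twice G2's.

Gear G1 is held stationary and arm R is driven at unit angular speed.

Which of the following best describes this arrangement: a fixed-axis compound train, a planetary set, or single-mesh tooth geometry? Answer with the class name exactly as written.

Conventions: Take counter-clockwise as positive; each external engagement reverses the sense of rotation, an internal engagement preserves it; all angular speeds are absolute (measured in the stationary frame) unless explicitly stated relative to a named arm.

recognized (axles ride arm R): planetary set, 28/23/74 teeth
classification: planetary set

planetary set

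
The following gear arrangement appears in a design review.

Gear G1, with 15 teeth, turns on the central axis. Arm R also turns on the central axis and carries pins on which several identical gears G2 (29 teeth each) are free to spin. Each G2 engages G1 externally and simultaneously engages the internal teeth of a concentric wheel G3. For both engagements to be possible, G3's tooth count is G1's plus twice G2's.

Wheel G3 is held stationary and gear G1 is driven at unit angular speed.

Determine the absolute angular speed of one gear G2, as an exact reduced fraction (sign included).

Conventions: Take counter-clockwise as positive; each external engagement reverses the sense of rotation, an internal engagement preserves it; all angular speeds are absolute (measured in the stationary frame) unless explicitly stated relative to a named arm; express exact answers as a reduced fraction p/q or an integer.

planetary set (15T centre, 29T on arm, 73T internal) — Willis relation
ring teeth: 15 + 2·29 = 73
15(ω_sun−ω_arm) = −73(ω_ring−ω_arm),  ω_ring = 0, ω_sun = 1
15(1−ω_arm) = −73(0−ω_arm)  ⇒  88·ω_arm = 15  ⇒  ω_arm = 15/88
sun–planet mesh: 15·(1−15/88) = −29·(ω_p−ω_arm)  ⇒  ω_p−ω_arm = -1095/2552
ω_p = 15/88 − 1095/2552 = -15/58
exact speed ratio = -15/58

-15/58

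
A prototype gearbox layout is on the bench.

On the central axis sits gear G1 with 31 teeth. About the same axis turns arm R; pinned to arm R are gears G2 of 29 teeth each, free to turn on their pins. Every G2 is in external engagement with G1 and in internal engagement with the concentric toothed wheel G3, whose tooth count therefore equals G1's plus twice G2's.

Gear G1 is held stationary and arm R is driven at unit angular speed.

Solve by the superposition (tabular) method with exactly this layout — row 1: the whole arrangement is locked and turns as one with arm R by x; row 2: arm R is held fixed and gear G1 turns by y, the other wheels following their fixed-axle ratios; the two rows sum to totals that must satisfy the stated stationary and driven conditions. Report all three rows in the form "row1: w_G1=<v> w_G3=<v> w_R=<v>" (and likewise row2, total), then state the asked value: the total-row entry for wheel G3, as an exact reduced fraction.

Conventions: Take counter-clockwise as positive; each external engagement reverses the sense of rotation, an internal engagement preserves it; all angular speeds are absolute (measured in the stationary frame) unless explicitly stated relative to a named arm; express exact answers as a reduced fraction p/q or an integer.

row1: w_G1=1 w_G3=1 w_R=1
row2: w_G1=-1 w_G3=31/89 w_R=0
total: w_G1=0 w_G3=120/89 w_R=1
asked value: 120/89

recognized (axles ride arm R): planetary set, 31/29/89 teeth
row 1: whole set turns with the arm by x
row 2: sun turns y, ring = −(31/89)·y, arm 0
boundary: total ω_sun = x + y = 0 and total ω_arm = x = 1  ⇒  y = -1, x = 1
row 2 ring = −(31/89)·(-1) = 31/89
totals (row 1 + row 2): sun 1 + (-1) = 0, ring 1 + 31/89 = 120/89, arm 1 + 0 = 1
asked cell (total, ring) = 120/89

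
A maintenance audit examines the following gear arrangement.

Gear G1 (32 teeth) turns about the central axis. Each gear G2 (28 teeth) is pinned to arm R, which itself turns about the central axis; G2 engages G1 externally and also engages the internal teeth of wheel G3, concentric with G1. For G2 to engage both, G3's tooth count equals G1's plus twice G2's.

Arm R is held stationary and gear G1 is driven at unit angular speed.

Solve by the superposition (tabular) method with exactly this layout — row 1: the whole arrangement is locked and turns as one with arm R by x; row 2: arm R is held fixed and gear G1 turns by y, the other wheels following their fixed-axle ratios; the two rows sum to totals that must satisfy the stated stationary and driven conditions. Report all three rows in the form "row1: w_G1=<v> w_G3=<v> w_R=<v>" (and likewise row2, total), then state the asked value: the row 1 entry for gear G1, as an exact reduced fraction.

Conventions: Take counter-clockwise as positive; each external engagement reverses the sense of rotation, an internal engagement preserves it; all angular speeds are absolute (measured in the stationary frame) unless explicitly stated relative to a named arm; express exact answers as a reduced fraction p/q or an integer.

row1: w_G1=0 w_G3=0 w_R=0
row2: w_G1=1 w_G3=-4/11 w_R=0
total: w_G1=1 w_G3=-4/11 w_R=0
asked value: 0

topology: planetary set — G1 32T / G2 28T / G3 88T, arm = carrier (Willis)
row 1 — lock + rotate with arm: ω_sun = ω_ring = ω_arm = x
superposition row 2 [arm held]: sun y, ring −(32/88)·y, arm 0
boundary: total ω_arm = x = 0 and total ω_sun = x + y = 1  ⇒  y = 1, x = 0
row 2 ring = −(32/88)·1 = -4/11
totals (row 1 + row 2): sun 0 + 1 = 1, ring 0 + (-4/11) = -4/11, arm 0 + 0 = 0
asked cell (row1, sun) = 0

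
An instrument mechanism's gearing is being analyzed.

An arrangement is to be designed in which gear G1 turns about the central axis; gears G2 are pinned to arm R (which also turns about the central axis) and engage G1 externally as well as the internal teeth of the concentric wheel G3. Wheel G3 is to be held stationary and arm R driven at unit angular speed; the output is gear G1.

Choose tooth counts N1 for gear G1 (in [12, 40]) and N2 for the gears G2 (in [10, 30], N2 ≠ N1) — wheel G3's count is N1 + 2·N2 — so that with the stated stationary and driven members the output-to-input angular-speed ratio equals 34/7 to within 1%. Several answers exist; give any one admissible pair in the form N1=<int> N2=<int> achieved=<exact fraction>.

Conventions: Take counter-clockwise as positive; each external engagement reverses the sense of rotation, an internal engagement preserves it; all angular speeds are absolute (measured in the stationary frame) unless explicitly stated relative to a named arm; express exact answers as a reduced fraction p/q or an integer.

N1=14 N2=20 achieved=34/7

class = planetary set [ratio 34/7 wanted; Willis about the carrier]
Willis with ω_ring = 0: ω_sun/ω_arm = (N1+N3)/N1; set equal to 34/7  ⇒  N3/N1 = 34/7 − 1 = 27/7
N3 = N1 + 2·N2  ⇒  N2/N1 = (N3/N1 − 1)/2 = (27/7 − 1)/2 = 10/7
smallest multiple with N1 ≥ 12 and N2 ≥ 10: k = 2  ⇒  N1 = 2·7 = 14, N2 = 2·10 = 20 (N1 ≤ 40, N2 ≤ 30, N2 ≠ N1 ✓), N3 = 14 + 2·20 = 54
check: (N1+N3)/N1 with N1 = 14, N3 = 54 gives 34/7; |achieved − target| = 0 ≤ 17/350 ✓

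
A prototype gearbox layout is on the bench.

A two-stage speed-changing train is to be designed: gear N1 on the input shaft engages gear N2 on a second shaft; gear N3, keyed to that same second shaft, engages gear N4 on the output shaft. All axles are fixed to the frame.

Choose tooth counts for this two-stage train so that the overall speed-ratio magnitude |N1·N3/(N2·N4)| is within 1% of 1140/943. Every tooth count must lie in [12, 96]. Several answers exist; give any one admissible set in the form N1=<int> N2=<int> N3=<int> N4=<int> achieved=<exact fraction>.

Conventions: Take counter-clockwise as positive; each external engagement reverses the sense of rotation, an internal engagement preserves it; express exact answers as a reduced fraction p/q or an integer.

N1=12 N2=23 N3=95 N4=41 achieved=1140/943

design class (target 1140/943): fixed-axis compound train
target = 1140/943 in lowest terms: an exact hit needs N1·N3 = k·1140 and N2·N4 = k·943 for one integer k, every count in [12, 96]; additionally prefer no 1:1 stage (N1 ≠ N2, N3 ≠ N4)
k = 1: N1·N3 = 1140 = 12·95, N2·N4 = 943 = 23·41
achieved = 12·95/(23·41) = 1140/943; |achieved − target| = 0 ≤ 57/4715 ✓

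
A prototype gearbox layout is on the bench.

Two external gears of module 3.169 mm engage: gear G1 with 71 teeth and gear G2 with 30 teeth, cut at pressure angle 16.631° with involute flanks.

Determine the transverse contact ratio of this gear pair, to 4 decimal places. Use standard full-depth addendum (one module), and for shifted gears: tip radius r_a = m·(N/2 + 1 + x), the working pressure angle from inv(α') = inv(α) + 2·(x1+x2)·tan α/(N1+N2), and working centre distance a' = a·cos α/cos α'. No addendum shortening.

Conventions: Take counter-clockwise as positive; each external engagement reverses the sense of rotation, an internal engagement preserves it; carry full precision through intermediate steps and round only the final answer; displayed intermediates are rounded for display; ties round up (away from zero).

1.9317

topology: single-mesh involute geometry — m = 3.169, 71T/30T pair
base radii: r_b1 = 107.793405, r_b2 = 45.546509
tip radii: r_a1 = 115.668500, r_a2 = 50.704000
no profile shift: α' = α, a' = a
action lengths: √(r_a1²−r_b1²) = 41.949775, √(r_a2²−r_b2²) = 22.280285
base pitch p_b = π·m·cos α = 9.539239
CR = (41.949775 + 22.280285 − 160.034500·sin 16.63100°)/9.539239 = 1.931715
contact ratio ≈ 1.9317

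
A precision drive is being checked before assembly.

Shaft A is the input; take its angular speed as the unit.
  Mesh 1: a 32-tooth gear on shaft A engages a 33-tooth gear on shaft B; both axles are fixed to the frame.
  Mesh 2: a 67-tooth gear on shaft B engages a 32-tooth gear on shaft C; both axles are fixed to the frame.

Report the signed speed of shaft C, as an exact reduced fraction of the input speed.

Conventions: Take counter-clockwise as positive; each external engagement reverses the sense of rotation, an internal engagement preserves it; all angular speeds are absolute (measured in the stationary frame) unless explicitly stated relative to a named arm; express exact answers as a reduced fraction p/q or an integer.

67/33

2-mesh fixed-axis compound train (all bearings frame-fixed)
mesh 1 [32T→33T]: |ω|/ω_in = 1×32/33 = 32/33, sense flips to −
mesh 2 [67T→32T]: |ω|/ω_in = (32/33)×67/32 = 67/33, sense flips to +
signed output speed (× input speed) = 67/33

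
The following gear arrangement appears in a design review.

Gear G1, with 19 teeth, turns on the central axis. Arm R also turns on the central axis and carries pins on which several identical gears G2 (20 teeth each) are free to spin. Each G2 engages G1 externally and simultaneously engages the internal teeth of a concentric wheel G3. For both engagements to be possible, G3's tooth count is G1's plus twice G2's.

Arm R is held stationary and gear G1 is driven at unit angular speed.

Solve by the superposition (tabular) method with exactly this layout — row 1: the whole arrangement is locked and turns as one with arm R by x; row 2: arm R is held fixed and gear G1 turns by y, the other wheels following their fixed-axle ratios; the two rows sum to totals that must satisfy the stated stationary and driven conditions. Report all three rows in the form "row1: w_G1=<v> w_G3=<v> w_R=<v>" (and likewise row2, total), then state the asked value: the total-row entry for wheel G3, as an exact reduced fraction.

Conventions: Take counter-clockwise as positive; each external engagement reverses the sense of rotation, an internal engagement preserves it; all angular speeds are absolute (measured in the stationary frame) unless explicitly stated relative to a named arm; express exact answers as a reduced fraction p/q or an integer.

class = planetary set [G3 = 19+2·20 = 59; Willis about the carrier]
row 1 — lock + rotate with arm: ω_sun = ω_ring = ω_arm = x
row 2 (arm held, sun turns y): ω_ring = −(19/59)·y, ω_arm = 0
boundary: total ω_arm = x = 0 and total ω_sun = x + y = 1  ⇒  y = 1, x = 0
row 2 ring = −(19/59)·1 = -19/59
totals (row 1 + row 2): sun 0 + 1 = 1, ring 0 + (-19/59) = -19/59, arm 0 + 0 = 0
asked cell (total, ring) = -19/59

row1: w_G1=0 w_G3=0 w_R=0
row2: w_G1=1 w_G3=-19/59 w_R=0
total: w_G1=1 w_G3=-19/59 w_R=0
asked value: -19/59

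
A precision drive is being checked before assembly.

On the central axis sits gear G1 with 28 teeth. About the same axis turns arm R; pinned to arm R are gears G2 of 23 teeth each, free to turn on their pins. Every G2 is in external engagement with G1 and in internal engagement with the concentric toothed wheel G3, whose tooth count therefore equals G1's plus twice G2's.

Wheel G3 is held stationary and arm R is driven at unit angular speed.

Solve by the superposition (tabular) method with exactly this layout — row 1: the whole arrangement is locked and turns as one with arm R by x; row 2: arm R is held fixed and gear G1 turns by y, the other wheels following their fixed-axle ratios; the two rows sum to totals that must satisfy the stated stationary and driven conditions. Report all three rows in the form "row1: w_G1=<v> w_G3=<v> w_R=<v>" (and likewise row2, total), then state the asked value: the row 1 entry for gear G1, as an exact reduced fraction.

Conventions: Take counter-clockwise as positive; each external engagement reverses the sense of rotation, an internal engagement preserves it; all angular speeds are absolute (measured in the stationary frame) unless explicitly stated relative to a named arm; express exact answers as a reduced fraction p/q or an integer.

topology: planetary set — G1 28T / G2 23T / G3 74T, arm = carrier (Willis)
row 1 — lock + rotate with arm: ω_sun = ω_ring = ω_arm = x
superposition row 2 [arm held]: sun y, ring −(28/74)·y, arm 0
boundary: total ω_ring = x − (28/74)·y = 0 and total ω_arm = x = 1  ⇒  y = 37/14, x = 1
row 2 ring = −(28/74)·37/14 = -1
totals (row 1 + row 2): sun 1 + 37/14 = 51/14, ring 1 + (-1) = 0, arm 1 + 0 = 1
asked cell (row1, sun) = 1

row1: w_G1=1 w_G3=1 w_R=1
row2: w_G1=37/14 w_G3=-1 w_R=0
total: w_G1=51/14 w_G3=0 w_R=1
asked value: 1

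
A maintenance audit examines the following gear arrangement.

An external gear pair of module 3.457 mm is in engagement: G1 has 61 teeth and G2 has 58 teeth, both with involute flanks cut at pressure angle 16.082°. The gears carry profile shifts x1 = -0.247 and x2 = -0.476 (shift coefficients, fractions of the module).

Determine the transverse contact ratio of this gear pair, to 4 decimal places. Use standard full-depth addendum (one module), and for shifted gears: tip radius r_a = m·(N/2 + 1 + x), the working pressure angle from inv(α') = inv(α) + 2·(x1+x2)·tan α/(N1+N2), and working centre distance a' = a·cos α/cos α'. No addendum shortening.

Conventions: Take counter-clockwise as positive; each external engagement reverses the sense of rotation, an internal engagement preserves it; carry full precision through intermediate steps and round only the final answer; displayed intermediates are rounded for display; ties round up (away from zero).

single-mesh involute tooth geometry (61T engaging 58T at module 3.457)
base radii: r_b1 = 101.312294, r_b2 = 96.329722
tip radii: r_a1 = 108.041621, r_a2 = 102.064468
inv(α') = inv(16.082°) + 2·(-0.247-0.476)·tan α/(61+58) = 0.00410787  ⇒  α' = 13.14083°
a' = a·cos α / cos α' = 205.6915·cos 16.082°/cos 13.14083° = 202.956595
action lengths: √(r_a1²−r_b1²) = 37.534131, √(r_a2²−r_b2²) = 33.730406
base pitch p_b = π·m·cos α = 10.435474
CR = (37.534131 + 33.730406 − 202.956595·sin 13.14083°)/10.435474 = 2.407491
contact ratio ≈ 2.4075

2.4075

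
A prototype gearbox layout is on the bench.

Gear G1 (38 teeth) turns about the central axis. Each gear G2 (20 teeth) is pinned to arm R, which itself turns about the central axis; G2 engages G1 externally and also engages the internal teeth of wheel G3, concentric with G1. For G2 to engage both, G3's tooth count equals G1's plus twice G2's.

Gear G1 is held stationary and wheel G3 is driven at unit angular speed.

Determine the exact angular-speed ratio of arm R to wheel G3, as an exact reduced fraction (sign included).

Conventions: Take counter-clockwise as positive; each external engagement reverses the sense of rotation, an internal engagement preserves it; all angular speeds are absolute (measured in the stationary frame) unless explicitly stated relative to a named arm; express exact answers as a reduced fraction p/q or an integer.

39/58

recognized (axles ride arm R): planetary set, 38/20/78 teeth
ring teeth: 38 + 2·20 = 78
38(ω_sun−ω_arm) = −78(ω_ring−ω_arm),  ω_sun = 0, ω_ring = 1
38(0−ω_arm) = −78(1−ω_arm)  ⇒  116·ω_arm = 78  ⇒  ω_arm = 39/58
ω_out/ω_in = 39/58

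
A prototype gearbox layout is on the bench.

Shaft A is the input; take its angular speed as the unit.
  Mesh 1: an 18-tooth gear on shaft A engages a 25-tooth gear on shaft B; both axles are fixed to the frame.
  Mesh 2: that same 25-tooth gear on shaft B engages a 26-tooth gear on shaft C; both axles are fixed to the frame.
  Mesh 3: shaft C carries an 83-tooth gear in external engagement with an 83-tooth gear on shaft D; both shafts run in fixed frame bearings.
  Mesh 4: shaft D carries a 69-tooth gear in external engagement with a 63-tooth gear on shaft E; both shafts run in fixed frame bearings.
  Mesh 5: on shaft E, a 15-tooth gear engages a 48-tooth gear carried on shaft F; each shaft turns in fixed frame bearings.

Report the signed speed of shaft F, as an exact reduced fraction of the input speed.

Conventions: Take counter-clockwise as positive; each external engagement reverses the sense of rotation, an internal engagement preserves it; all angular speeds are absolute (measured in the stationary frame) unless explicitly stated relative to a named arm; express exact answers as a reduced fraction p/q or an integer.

-345/1456

5-mesh fixed-axis compound train (all bearings frame-fixed)
mesh 1 [18T→25T]: |ω|/ω_in = 1×18/25 = 18/25, sense flips to −
mesh 2 [25T→26T]: |ω|/ω_in = (18/25)×25/26 = 9/13, sense flips to +
mesh 3 [83T→83T]: |ω|/ω_in = (9/13)×83/83 = 9/13, sense flips to −
mesh 4 [69T→63T]: |ω|/ω_in = (9/13)×69/63 = 69/91, sense flips to +
mesh 5 [15T→48T]: |ω|/ω_in = (69/91)×15/48 = 345/1456, sense flips to −
signed output speed (× input speed) = -345/1456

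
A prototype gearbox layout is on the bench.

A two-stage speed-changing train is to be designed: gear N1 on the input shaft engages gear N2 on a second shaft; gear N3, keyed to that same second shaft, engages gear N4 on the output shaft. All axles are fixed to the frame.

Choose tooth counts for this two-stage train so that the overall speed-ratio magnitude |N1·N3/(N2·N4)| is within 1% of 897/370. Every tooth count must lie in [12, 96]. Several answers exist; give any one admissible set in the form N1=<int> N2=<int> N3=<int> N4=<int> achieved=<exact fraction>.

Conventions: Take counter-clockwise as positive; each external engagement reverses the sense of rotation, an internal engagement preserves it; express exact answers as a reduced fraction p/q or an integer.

design class (target 897/370): fixed-axis compound train
target = 897/370 in lowest terms: an exact hit needs N1·N3 = k·897 and N2·N4 = k·370 for one integer k, every count in [12, 96]; additionally prefer no 1:1 stage (N1 ≠ N2, N3 ≠ N4)
k = 1: no 1:1-free in-range split of k·897 and k·370 into factor pairs; take k = 2
k = 2: N1·N3 = 1794 = 23·78, N2·N4 = 740 = 20·37
achieved = 23·78/(20·37) = 897/370; |achieved − target| = 0 ≤ 897/37000 ✓

N1=23 N2=20 N3=78 N4=37 achieved=897/370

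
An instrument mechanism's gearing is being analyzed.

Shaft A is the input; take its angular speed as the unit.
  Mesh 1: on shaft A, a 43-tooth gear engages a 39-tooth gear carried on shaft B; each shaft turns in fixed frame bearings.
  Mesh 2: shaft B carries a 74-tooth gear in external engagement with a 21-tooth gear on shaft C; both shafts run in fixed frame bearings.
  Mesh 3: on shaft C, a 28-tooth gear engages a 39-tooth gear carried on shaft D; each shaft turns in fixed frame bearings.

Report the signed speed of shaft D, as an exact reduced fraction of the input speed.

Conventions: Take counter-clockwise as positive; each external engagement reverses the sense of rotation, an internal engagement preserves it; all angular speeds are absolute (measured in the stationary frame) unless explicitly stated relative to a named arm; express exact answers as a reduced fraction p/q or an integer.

-12728/4563

3-mesh fixed-axis compound train (all bearings frame-fixed)
mesh 1 [43T→39T]: |ω|/ω_in = 1×43/39 = 43/39, sense flips to −
mesh 2 [74T→21T]: |ω|/ω_in = (43/39)×74/21 = 3182/819, sense flips to +
mesh 3 [28T→39T]: |ω|/ω_in = (3182/819)×28/39 = 12728/4563, sense flips to −
signed output speed (× input speed) = -12728/4563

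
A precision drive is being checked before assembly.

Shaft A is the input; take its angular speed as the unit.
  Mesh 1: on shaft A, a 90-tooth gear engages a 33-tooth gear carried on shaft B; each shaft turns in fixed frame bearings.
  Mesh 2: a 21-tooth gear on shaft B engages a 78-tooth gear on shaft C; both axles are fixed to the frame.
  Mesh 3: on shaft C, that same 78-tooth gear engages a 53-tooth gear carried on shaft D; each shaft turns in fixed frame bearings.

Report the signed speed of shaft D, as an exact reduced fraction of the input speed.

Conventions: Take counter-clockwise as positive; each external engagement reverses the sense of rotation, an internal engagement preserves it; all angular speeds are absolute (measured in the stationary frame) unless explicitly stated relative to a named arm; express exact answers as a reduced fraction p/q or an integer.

-630/583

3-mesh fixed-axis compound train (all bearings frame-fixed)
mesh 1 [90T→33T]: |ω|/ω_in = 1×90/33 = 30/11, sense flips to −
mesh 2 [21T→78T]: |ω|/ω_in = (30/11)×21/78 = 105/143, sense flips to +
mesh 3 [78T→53T]: |ω|/ω_in = (105/143)×78/53 = 630/583, sense flips to −
signed output speed (× input speed) = -630/583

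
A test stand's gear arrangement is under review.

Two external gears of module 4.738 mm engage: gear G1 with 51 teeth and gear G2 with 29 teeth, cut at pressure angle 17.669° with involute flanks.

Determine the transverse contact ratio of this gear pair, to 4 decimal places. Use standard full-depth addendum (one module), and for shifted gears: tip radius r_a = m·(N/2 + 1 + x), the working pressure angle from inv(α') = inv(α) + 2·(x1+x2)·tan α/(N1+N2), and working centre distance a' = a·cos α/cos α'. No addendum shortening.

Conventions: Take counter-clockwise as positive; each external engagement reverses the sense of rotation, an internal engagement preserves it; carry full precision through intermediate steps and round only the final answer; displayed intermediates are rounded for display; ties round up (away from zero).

single-mesh involute tooth geometry (51T engaging 29T at module 4.738)
base radii: r_b1 = 115.119465, r_b2 = 65.460088
tip radii: r_a1 = 125.557000, r_a2 = 73.439000
no profile shift: α' = α, a' = a
action lengths: √(r_a1²−r_b1²) = 50.120545, √(r_a2²−r_b2²) = 33.290593
base pitch p_b = π·m·cos α = 14.182685
CR = (50.120545 + 33.290593 − 189.520000·sin 17.66900°)/14.182685 = 1.825359
contact ratio ≈ 1.8254

1.8254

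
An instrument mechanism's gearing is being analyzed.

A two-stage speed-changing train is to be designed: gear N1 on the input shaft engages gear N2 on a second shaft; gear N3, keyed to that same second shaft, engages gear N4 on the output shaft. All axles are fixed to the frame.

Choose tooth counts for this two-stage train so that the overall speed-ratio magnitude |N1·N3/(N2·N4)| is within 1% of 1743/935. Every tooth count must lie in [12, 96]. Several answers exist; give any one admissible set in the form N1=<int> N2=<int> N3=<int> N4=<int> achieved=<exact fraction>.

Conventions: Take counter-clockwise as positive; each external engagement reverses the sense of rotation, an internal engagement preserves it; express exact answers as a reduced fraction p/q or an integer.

2-stage fixed-axis compound train for ratio 1743/935
target = 1743/935 in lowest terms: an exact hit needs N1·N3 = k·1743 and N2·N4 = k·935 for one integer k, every count in [12, 96]; additionally prefer no 1:1 stage (N1 ≠ N2, N3 ≠ N4)
k = 1: N1·N3 = 1743 = 21·83, N2·N4 = 935 = 17·55
achieved = 21·83/(17·55) = 1743/935; |achieved − target| = 0 ≤ 1743/93500 ✓

N1=21 N2=17 N3=83 N4=55 achieved=1743/935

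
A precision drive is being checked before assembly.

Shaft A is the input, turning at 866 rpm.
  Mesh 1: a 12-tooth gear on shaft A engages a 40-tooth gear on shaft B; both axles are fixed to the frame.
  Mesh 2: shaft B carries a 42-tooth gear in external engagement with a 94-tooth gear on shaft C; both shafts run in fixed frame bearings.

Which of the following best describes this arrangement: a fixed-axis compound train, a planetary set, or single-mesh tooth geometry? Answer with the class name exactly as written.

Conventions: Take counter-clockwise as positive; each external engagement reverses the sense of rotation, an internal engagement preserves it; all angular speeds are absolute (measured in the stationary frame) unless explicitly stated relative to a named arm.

fixed-axis compound train

2-mesh fixed-axis compound train (all bearings frame-fixed)
classification: fixed-axis compound train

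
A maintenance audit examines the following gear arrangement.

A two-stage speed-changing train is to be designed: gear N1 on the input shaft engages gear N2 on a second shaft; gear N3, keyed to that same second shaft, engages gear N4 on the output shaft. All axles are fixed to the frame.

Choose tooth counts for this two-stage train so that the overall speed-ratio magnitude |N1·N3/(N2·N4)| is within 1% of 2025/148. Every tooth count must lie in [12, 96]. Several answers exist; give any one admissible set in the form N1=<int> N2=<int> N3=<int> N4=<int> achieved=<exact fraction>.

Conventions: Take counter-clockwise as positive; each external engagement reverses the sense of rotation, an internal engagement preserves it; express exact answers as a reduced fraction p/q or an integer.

N1=75 N2=12 N3=81 N4=37 achieved=2025/148

class = fixed-axis compound train [2-stage, 2025/148 wanted]
target = 2025/148 in lowest terms: an exact hit needs N1·N3 = k·2025 and N2·N4 = k·148 for one integer k, every count in [12, 96]; additionally prefer no 1:1 stage (N1 ≠ N2, N3 ≠ N4)
k = 1…2: no 1:1-free in-range split of k·2025 and k·148 into factor pairs; take k = 3
k = 3: N1·N3 = 6075 = 75·81, N2·N4 = 444 = 12·37
achieved = 75·81/(12·37) = 2025/148; |achieved − target| = 0 ≤ 81/592 ✓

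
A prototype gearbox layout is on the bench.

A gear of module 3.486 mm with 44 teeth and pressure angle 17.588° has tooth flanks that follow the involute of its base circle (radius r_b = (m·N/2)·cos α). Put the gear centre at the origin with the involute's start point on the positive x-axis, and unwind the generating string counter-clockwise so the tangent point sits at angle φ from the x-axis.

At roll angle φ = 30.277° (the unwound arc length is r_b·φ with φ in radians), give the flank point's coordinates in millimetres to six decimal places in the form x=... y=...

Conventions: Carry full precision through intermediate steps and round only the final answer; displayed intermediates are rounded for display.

single-mesh involute tooth geometry (44T wheel at module 3.486)
pitch radius r_p = m·N/2 = 3.486·44/2 = 76.692000
base radius r_b = r_p·cos α = 76.692000·cos 17.588° = 73.106954
roll angle φ = 30.277° = 0.52843334 rad
x = r_b·(cos φ + φ·sin φ) = 82.612617
y = r_b·(sin φ − φ·cos φ) = 3.496487

x=82.612617 y=3.496487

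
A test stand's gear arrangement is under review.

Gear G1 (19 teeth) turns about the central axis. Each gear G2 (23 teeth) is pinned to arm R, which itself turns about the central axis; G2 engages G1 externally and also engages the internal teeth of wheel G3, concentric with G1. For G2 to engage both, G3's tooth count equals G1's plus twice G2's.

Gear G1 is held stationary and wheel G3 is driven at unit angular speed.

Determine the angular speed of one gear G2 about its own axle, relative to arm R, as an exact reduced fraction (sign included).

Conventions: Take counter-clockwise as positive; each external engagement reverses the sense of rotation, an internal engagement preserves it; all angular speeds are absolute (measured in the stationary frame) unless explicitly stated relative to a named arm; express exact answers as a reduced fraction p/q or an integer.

recognized (axles ride arm R): planetary set, 19/23/65 teeth
ring teeth: 19 + 2·23 = 65
19(ω_sun−ω_arm) = −65(ω_ring−ω_arm),  ω_sun = 0, ω_ring = 1
19(0−ω_arm) = −65(1−ω_arm)  ⇒  84·ω_arm = 65  ⇒  ω_arm = 65/84
sun–planet mesh: 19·(0−65/84) = −23·(ω_p−ω_arm)  ⇒  ω_p−ω_arm = 1235/1932
exact speed ratio = 1235/1932

1235/1932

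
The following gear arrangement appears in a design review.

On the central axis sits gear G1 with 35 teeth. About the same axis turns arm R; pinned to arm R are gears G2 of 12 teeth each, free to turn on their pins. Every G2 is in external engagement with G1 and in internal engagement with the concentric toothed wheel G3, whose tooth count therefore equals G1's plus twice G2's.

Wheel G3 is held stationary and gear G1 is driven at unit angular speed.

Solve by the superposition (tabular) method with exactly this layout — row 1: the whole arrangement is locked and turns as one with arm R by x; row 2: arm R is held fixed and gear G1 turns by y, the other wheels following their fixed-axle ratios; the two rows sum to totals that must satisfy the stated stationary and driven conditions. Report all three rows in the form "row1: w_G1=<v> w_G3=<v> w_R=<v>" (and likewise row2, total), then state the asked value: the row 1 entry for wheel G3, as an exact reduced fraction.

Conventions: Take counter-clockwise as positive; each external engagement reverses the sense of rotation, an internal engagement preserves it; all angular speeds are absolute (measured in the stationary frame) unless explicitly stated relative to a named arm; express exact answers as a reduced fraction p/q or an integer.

row1: w_G1=35/94 w_G3=35/94 w_R=35/94
row2: w_G1=59/94 w_G3=-35/94 w_R=0
total: w_G1=1 w_G3=0 w_R=35/94
asked value: 35/94

planetary set (35T centre, 12T on arm, 59T internal) — Willis relation
row 1: whole set turns with the arm by x
row 2: sun turns y, ring = −(35/59)·y, arm 0
boundary: total ω_ring = x − (35/59)·y = 0 and total ω_sun = x + y = 1  ⇒  y = 59/94, x = 35/94
row 2 ring = −(35/59)·59/94 = -35/94
totals (row 1 + row 2): sun 35/94 + 59/94 = 1, ring 35/94 + (-35/94) = 0, arm 35/94 + 0 = 35/94
asked cell (row1, ring) = 35/94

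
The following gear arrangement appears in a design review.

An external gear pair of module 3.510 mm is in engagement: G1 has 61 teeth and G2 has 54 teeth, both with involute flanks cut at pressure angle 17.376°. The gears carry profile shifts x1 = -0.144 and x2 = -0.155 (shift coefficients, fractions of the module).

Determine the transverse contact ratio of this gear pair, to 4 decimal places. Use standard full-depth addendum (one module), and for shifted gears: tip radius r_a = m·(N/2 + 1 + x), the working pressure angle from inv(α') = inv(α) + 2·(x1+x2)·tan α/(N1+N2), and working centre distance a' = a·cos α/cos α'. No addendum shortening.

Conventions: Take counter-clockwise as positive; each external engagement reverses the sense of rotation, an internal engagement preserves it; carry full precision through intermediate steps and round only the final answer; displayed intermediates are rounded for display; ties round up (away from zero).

recognized (one external pair, fixed centres): single-mesh tooth geometry, m = 3.510, N1 = 61, N2 = 54
base radii: r_b1 = 102.169599, r_b2 = 90.445219
tip radii: r_a1 = 110.059560, r_a2 = 97.735950
inv(α') = inv(17.376°) + 2·(-0.144-0.155)·tan α/(61+54) = 0.00802545  ⇒  α' = 16.36250°
a' = a·cos α / cos α' = 201.8250·cos 17.376°/cos 16.36250° = 200.745290
action lengths: √(r_a1²−r_b1²) = 40.920407, √(r_a2²−r_b2²) = 37.040225
base pitch p_b = π·m·cos α = 10.523779
CR = (40.920407 + 37.040225 − 200.745290·sin 16.36250°)/10.523779 = 2.034248
contact ratio ≈ 2.0342

2.0342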